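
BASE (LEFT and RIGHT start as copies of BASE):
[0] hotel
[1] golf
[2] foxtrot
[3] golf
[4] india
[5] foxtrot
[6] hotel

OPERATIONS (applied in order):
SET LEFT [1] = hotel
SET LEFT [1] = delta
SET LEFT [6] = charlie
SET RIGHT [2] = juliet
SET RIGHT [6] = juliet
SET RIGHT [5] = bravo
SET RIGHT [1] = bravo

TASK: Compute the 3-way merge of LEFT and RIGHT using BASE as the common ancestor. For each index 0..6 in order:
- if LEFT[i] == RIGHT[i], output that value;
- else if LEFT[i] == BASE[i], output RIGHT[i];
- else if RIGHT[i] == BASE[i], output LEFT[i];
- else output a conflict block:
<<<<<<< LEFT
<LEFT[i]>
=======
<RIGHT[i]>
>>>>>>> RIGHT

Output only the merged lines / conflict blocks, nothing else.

Final LEFT:  [hotel, delta, foxtrot, golf, india, foxtrot, charlie]
Final RIGHT: [hotel, bravo, juliet, golf, india, bravo, juliet]
i=0: L=hotel R=hotel -> agree -> hotel
i=1: BASE=golf L=delta R=bravo all differ -> CONFLICT
i=2: L=foxtrot=BASE, R=juliet -> take RIGHT -> juliet
i=3: L=golf R=golf -> agree -> golf
i=4: L=india R=india -> agree -> india
i=5: L=foxtrot=BASE, R=bravo -> take RIGHT -> bravo
i=6: BASE=hotel L=charlie R=juliet all differ -> CONFLICT

Answer: hotel
<<<<<<< LEFT
delta
=======
bravo
>>>>>>> RIGHT
juliet
golf
india
bravo
<<<<<<< LEFT
charlie
=======
juliet
>>>>>>> RIGHT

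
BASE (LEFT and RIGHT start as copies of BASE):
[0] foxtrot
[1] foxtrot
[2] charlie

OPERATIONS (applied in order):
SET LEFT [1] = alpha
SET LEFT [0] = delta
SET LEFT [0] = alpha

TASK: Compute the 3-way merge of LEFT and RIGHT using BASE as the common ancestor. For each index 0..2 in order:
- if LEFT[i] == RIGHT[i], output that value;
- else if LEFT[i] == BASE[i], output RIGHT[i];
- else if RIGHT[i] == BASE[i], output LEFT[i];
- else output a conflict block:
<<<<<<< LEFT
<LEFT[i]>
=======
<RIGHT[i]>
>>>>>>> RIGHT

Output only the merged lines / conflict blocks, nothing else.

Answer: alpha
alpha
charlie

Derivation:
Final LEFT:  [alpha, alpha, charlie]
Final RIGHT: [foxtrot, foxtrot, charlie]
i=0: L=alpha, R=foxtrot=BASE -> take LEFT -> alpha
i=1: L=alpha, R=foxtrot=BASE -> take LEFT -> alpha
i=2: L=charlie R=charlie -> agree -> charlie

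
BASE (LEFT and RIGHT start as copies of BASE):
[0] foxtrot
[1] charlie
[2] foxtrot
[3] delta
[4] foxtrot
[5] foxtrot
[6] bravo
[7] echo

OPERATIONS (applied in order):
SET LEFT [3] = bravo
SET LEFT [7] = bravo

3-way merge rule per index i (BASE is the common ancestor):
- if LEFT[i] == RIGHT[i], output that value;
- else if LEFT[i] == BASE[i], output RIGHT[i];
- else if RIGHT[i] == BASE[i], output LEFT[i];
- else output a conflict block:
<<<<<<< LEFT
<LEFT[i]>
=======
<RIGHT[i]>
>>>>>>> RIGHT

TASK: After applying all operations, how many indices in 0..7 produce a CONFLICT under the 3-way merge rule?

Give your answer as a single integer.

Answer: 0

Derivation:
Final LEFT:  [foxtrot, charlie, foxtrot, bravo, foxtrot, foxtrot, bravo, bravo]
Final RIGHT: [foxtrot, charlie, foxtrot, delta, foxtrot, foxtrot, bravo, echo]
i=0: L=foxtrot R=foxtrot -> agree -> foxtrot
i=1: L=charlie R=charlie -> agree -> charlie
i=2: L=foxtrot R=foxtrot -> agree -> foxtrot
i=3: L=bravo, R=delta=BASE -> take LEFT -> bravo
i=4: L=foxtrot R=foxtrot -> agree -> foxtrot
i=5: L=foxtrot R=foxtrot -> agree -> foxtrot
i=6: L=bravo R=bravo -> agree -> bravo
i=7: L=bravo, R=echo=BASE -> take LEFT -> bravo
Conflict count: 0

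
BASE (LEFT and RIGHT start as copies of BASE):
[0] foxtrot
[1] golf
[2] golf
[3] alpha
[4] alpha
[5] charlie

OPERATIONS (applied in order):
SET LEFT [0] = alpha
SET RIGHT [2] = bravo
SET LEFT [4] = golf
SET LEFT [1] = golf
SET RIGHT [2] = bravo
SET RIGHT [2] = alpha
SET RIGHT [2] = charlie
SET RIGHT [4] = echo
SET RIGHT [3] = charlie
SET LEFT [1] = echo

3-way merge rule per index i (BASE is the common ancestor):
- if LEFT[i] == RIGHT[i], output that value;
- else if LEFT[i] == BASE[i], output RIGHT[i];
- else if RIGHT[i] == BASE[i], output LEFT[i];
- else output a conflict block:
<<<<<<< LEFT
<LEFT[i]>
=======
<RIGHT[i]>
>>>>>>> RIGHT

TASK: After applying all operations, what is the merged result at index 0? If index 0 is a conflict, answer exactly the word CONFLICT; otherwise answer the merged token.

Answer: alpha

Derivation:
Final LEFT:  [alpha, echo, golf, alpha, golf, charlie]
Final RIGHT: [foxtrot, golf, charlie, charlie, echo, charlie]
i=0: L=alpha, R=foxtrot=BASE -> take LEFT -> alpha
i=1: L=echo, R=golf=BASE -> take LEFT -> echo
i=2: L=golf=BASE, R=charlie -> take RIGHT -> charlie
i=3: L=alpha=BASE, R=charlie -> take RIGHT -> charlie
i=4: BASE=alpha L=golf R=echo all differ -> CONFLICT
i=5: L=charlie R=charlie -> agree -> charlie
Index 0 -> alpha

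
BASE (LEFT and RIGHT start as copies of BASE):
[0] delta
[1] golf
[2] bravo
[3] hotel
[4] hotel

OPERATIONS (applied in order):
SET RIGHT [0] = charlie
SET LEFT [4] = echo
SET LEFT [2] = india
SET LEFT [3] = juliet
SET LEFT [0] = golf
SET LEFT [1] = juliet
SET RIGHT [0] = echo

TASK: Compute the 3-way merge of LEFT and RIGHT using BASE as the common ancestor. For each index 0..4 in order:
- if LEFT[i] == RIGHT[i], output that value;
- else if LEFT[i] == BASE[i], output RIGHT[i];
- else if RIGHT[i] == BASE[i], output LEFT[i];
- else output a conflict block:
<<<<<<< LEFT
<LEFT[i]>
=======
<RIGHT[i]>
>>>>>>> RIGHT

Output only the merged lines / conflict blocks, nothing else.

Final LEFT:  [golf, juliet, india, juliet, echo]
Final RIGHT: [echo, golf, bravo, hotel, hotel]
i=0: BASE=delta L=golf R=echo all differ -> CONFLICT
i=1: L=juliet, R=golf=BASE -> take LEFT -> juliet
i=2: L=india, R=bravo=BASE -> take LEFT -> india
i=3: L=juliet, R=hotel=BASE -> take LEFT -> juliet
i=4: L=echo, R=hotel=BASE -> take LEFT -> echo

Answer: <<<<<<< LEFT
golf
=======
echo
>>>>>>> RIGHT
juliet
india
juliet
echo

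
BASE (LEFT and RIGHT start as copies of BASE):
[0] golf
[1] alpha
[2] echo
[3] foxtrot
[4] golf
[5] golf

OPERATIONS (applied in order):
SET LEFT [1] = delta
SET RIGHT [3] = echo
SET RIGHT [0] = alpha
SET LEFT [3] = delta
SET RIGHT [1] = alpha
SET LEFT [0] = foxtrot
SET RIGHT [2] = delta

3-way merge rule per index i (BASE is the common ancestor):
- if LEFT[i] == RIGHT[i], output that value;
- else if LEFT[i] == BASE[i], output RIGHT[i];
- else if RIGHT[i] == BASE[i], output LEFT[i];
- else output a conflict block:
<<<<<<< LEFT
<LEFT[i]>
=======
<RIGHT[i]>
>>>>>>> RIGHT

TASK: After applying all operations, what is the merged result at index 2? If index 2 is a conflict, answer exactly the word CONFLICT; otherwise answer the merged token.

Final LEFT:  [foxtrot, delta, echo, delta, golf, golf]
Final RIGHT: [alpha, alpha, delta, echo, golf, golf]
i=0: BASE=golf L=foxtrot R=alpha all differ -> CONFLICT
i=1: L=delta, R=alpha=BASE -> take LEFT -> delta
i=2: L=echo=BASE, R=delta -> take RIGHT -> delta
i=3: BASE=foxtrot L=delta R=echo all differ -> CONFLICT
i=4: L=golf R=golf -> agree -> golf
i=5: L=golf R=golf -> agree -> golf
Index 2 -> delta

Answer: delta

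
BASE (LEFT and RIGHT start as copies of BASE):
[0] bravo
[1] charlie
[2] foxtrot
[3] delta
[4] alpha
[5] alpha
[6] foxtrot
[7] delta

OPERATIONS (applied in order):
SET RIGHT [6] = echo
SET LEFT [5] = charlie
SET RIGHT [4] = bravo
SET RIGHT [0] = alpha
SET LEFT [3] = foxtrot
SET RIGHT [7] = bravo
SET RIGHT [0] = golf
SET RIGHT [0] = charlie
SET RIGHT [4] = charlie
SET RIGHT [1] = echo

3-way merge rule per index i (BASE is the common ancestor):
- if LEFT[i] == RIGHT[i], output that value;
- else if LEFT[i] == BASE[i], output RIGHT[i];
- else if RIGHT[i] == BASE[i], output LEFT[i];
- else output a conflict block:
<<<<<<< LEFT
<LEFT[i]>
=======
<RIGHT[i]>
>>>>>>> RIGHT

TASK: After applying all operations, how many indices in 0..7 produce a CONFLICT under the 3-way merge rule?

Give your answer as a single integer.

Answer: 0

Derivation:
Final LEFT:  [bravo, charlie, foxtrot, foxtrot, alpha, charlie, foxtrot, delta]
Final RIGHT: [charlie, echo, foxtrot, delta, charlie, alpha, echo, bravo]
i=0: L=bravo=BASE, R=charlie -> take RIGHT -> charlie
i=1: L=charlie=BASE, R=echo -> take RIGHT -> echo
i=2: L=foxtrot R=foxtrot -> agree -> foxtrot
i=3: L=foxtrot, R=delta=BASE -> take LEFT -> foxtrot
i=4: L=alpha=BASE, R=charlie -> take RIGHT -> charlie
i=5: L=charlie, R=alpha=BASE -> take LEFT -> charlie
i=6: L=foxtrot=BASE, R=echo -> take RIGHT -> echo
i=7: L=delta=BASE, R=bravo -> take RIGHT -> bravo
Conflict count: 0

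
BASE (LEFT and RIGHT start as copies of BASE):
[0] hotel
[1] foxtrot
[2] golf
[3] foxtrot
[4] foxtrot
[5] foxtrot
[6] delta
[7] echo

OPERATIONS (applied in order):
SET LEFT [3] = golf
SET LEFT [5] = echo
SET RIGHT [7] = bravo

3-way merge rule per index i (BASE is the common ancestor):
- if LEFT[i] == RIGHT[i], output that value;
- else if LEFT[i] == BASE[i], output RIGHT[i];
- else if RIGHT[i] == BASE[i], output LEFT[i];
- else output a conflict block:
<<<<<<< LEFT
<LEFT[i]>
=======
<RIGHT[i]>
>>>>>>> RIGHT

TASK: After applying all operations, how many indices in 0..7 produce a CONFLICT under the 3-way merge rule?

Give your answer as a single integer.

Final LEFT:  [hotel, foxtrot, golf, golf, foxtrot, echo, delta, echo]
Final RIGHT: [hotel, foxtrot, golf, foxtrot, foxtrot, foxtrot, delta, bravo]
i=0: L=hotel R=hotel -> agree -> hotel
i=1: L=foxtrot R=foxtrot -> agree -> foxtrot
i=2: L=golf R=golf -> agree -> golf
i=3: L=golf, R=foxtrot=BASE -> take LEFT -> golf
i=4: L=foxtrot R=foxtrot -> agree -> foxtrot
i=5: L=echo, R=foxtrot=BASE -> take LEFT -> echo
i=6: L=delta R=delta -> agree -> delta
i=7: L=echo=BASE, R=bravo -> take RIGHT -> bravo
Conflict count: 0

Answer: 0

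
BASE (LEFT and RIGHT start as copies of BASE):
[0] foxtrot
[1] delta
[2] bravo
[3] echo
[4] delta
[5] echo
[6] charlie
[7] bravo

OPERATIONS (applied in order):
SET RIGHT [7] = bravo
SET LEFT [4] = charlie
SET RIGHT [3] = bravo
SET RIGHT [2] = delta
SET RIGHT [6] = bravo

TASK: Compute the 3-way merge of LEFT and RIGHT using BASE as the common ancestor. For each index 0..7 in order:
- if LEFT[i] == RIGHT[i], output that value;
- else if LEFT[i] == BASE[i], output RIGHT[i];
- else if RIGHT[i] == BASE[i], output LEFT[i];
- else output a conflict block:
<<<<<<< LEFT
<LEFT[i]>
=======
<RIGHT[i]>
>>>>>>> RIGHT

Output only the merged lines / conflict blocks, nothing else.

Final LEFT:  [foxtrot, delta, bravo, echo, charlie, echo, charlie, bravo]
Final RIGHT: [foxtrot, delta, delta, bravo, delta, echo, bravo, bravo]
i=0: L=foxtrot R=foxtrot -> agree -> foxtrot
i=1: L=delta R=delta -> agree -> delta
i=2: L=bravo=BASE, R=delta -> take RIGHT -> delta
i=3: L=echo=BASE, R=bravo -> take RIGHT -> bravo
i=4: L=charlie, R=delta=BASE -> take LEFT -> charlie
i=5: L=echo R=echo -> agree -> echo
i=6: L=charlie=BASE, R=bravo -> take RIGHT -> bravo
i=7: L=bravo R=bravo -> agree -> bravo

Answer: foxtrot
delta
delta
bravo
charlie
echo
bravo
bravo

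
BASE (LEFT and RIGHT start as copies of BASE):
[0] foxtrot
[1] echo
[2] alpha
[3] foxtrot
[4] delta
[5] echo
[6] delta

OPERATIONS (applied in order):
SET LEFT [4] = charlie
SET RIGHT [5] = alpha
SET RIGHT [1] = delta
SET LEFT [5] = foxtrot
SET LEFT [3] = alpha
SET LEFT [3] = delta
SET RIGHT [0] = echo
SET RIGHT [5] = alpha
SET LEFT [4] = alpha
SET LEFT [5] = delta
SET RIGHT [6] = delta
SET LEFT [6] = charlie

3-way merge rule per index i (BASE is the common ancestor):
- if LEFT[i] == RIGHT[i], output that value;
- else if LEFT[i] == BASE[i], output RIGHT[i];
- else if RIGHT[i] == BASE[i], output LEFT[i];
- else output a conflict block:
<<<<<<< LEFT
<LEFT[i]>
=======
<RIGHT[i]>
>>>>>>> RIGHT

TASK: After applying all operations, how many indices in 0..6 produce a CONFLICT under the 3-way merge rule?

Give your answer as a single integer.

Final LEFT:  [foxtrot, echo, alpha, delta, alpha, delta, charlie]
Final RIGHT: [echo, delta, alpha, foxtrot, delta, alpha, delta]
i=0: L=foxtrot=BASE, R=echo -> take RIGHT -> echo
i=1: L=echo=BASE, R=delta -> take RIGHT -> delta
i=2: L=alpha R=alpha -> agree -> alpha
i=3: L=delta, R=foxtrot=BASE -> take LEFT -> delta
i=4: L=alpha, R=delta=BASE -> take LEFT -> alpha
i=5: BASE=echo L=delta R=alpha all differ -> CONFLICT
i=6: L=charlie, R=delta=BASE -> take LEFT -> charlie
Conflict count: 1

Answer: 1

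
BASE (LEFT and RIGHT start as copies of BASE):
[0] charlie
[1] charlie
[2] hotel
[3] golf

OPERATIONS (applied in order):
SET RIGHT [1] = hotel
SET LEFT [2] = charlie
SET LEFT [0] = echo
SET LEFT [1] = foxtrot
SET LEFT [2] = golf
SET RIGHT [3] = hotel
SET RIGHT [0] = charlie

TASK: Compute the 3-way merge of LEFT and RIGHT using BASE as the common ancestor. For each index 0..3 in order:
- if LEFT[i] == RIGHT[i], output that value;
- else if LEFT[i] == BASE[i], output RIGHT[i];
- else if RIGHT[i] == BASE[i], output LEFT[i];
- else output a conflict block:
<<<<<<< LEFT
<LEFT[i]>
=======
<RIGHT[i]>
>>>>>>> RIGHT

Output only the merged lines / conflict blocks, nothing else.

Final LEFT:  [echo, foxtrot, golf, golf]
Final RIGHT: [charlie, hotel, hotel, hotel]
i=0: L=echo, R=charlie=BASE -> take LEFT -> echo
i=1: BASE=charlie L=foxtrot R=hotel all differ -> CONFLICT
i=2: L=golf, R=hotel=BASE -> take LEFT -> golf
i=3: L=golf=BASE, R=hotel -> take RIGHT -> hotel

Answer: echo
<<<<<<< LEFT
foxtrot
=======
hotel
>>>>>>> RIGHT
golf
hotel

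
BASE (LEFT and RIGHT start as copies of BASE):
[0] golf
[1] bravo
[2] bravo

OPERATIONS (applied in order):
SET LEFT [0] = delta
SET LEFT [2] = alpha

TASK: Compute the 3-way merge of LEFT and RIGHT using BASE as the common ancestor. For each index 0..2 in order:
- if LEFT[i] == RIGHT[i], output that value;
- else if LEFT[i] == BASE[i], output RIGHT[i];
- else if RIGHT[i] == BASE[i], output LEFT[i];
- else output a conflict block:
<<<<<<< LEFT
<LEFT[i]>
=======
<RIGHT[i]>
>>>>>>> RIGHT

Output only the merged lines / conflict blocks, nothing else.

Answer: delta
bravo
alpha

Derivation:
Final LEFT:  [delta, bravo, alpha]
Final RIGHT: [golf, bravo, bravo]
i=0: L=delta, R=golf=BASE -> take LEFT -> delta
i=1: L=bravo R=bravo -> agree -> bravo
i=2: L=alpha, R=bravo=BASE -> take LEFT -> alpha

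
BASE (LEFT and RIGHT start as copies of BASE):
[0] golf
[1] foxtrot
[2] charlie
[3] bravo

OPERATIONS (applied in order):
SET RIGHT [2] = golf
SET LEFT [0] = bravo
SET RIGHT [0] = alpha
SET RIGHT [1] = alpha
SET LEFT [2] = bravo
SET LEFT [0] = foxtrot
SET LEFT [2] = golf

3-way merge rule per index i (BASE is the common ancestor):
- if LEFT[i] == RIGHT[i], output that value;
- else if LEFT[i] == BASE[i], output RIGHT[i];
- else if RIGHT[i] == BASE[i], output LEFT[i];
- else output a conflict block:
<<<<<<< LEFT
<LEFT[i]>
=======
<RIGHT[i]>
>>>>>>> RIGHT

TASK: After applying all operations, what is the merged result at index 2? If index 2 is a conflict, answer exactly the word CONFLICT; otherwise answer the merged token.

Answer: golf

Derivation:
Final LEFT:  [foxtrot, foxtrot, golf, bravo]
Final RIGHT: [alpha, alpha, golf, bravo]
i=0: BASE=golf L=foxtrot R=alpha all differ -> CONFLICT
i=1: L=foxtrot=BASE, R=alpha -> take RIGHT -> alpha
i=2: L=golf R=golf -> agree -> golf
i=3: L=bravo R=bravo -> agree -> bravo
Index 2 -> golf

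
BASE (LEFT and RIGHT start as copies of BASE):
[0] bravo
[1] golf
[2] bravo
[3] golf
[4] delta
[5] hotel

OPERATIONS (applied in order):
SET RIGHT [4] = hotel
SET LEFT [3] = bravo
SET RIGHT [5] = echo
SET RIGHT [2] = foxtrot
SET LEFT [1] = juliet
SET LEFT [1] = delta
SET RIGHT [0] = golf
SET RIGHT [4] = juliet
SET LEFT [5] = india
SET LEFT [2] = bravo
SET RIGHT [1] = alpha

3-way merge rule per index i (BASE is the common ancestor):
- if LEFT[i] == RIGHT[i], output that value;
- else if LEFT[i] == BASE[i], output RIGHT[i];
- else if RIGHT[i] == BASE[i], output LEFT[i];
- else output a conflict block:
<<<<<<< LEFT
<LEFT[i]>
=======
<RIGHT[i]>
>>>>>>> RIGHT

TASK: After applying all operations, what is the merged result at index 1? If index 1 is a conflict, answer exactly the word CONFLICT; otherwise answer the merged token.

Final LEFT:  [bravo, delta, bravo, bravo, delta, india]
Final RIGHT: [golf, alpha, foxtrot, golf, juliet, echo]
i=0: L=bravo=BASE, R=golf -> take RIGHT -> golf
i=1: BASE=golf L=delta R=alpha all differ -> CONFLICT
i=2: L=bravo=BASE, R=foxtrot -> take RIGHT -> foxtrot
i=3: L=bravo, R=golf=BASE -> take LEFT -> bravo
i=4: L=delta=BASE, R=juliet -> take RIGHT -> juliet
i=5: BASE=hotel L=india R=echo all differ -> CONFLICT
Index 1 -> CONFLICT

Answer: CONFLICT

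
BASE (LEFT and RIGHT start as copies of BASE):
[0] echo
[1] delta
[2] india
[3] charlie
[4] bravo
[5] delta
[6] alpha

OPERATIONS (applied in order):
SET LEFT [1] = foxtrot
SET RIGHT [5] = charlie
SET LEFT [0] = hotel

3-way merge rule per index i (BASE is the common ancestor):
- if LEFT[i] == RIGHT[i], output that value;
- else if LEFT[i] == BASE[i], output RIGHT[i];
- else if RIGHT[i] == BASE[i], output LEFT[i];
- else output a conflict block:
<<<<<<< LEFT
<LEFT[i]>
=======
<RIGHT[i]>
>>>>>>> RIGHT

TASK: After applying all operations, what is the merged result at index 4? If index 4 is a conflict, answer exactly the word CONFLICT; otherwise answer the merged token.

Final LEFT:  [hotel, foxtrot, india, charlie, bravo, delta, alpha]
Final RIGHT: [echo, delta, india, charlie, bravo, charlie, alpha]
i=0: L=hotel, R=echo=BASE -> take LEFT -> hotel
i=1: L=foxtrot, R=delta=BASE -> take LEFT -> foxtrot
i=2: L=india R=india -> agree -> india
i=3: L=charlie R=charlie -> agree -> charlie
i=4: L=bravo R=bravo -> agree -> bravo
i=5: L=delta=BASE, R=charlie -> take RIGHT -> charlie
i=6: L=alpha R=alpha -> agree -> alpha
Index 4 -> bravo

Answer: bravo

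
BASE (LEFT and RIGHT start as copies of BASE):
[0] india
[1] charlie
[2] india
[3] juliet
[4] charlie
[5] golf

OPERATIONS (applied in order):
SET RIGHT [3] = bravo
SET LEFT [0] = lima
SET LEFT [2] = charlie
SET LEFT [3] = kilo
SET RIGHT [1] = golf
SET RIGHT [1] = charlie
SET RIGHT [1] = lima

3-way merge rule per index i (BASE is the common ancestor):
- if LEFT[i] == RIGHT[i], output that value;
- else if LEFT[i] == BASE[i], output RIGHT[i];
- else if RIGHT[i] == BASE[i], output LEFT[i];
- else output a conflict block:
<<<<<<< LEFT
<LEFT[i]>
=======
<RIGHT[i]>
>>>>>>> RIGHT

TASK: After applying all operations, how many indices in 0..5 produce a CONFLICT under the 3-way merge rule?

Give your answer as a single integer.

Final LEFT:  [lima, charlie, charlie, kilo, charlie, golf]
Final RIGHT: [india, lima, india, bravo, charlie, golf]
i=0: L=lima, R=india=BASE -> take LEFT -> lima
i=1: L=charlie=BASE, R=lima -> take RIGHT -> lima
i=2: L=charlie, R=india=BASE -> take LEFT -> charlie
i=3: BASE=juliet L=kilo R=bravo all differ -> CONFLICT
i=4: L=charlie R=charlie -> agree -> charlie
i=5: L=golf R=golf -> agree -> golf
Conflict count: 1

Answer: 1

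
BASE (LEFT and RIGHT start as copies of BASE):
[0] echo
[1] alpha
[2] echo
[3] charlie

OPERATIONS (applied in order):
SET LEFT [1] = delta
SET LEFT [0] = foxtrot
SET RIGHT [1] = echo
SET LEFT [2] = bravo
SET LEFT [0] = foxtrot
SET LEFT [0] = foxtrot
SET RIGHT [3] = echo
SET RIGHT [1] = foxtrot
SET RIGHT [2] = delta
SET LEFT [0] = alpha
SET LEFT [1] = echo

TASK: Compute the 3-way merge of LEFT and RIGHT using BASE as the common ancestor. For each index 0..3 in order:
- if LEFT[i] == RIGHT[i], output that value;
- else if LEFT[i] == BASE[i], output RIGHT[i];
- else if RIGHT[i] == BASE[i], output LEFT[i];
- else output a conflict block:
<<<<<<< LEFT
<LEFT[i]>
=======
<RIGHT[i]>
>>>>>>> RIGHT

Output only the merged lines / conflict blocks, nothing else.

Answer: alpha
<<<<<<< LEFT
echo
=======
foxtrot
>>>>>>> RIGHT
<<<<<<< LEFT
bravo
=======
delta
>>>>>>> RIGHT
echo

Derivation:
Final LEFT:  [alpha, echo, bravo, charlie]
Final RIGHT: [echo, foxtrot, delta, echo]
i=0: L=alpha, R=echo=BASE -> take LEFT -> alpha
i=1: BASE=alpha L=echo R=foxtrot all differ -> CONFLICT
i=2: BASE=echo L=bravo R=delta all differ -> CONFLICT
i=3: L=charlie=BASE, R=echo -> take RIGHT -> echo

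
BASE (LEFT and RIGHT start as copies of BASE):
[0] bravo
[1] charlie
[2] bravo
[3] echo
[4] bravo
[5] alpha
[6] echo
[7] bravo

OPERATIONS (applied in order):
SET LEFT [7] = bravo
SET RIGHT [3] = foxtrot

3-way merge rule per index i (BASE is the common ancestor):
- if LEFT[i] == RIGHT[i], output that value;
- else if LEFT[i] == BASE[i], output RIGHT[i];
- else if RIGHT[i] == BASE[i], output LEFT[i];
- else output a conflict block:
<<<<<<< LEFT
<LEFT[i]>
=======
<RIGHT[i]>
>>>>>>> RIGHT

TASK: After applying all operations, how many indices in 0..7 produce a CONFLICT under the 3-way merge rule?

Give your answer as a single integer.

Answer: 0

Derivation:
Final LEFT:  [bravo, charlie, bravo, echo, bravo, alpha, echo, bravo]
Final RIGHT: [bravo, charlie, bravo, foxtrot, bravo, alpha, echo, bravo]
i=0: L=bravo R=bravo -> agree -> bravo
i=1: L=charlie R=charlie -> agree -> charlie
i=2: L=bravo R=bravo -> agree -> bravo
i=3: L=echo=BASE, R=foxtrot -> take RIGHT -> foxtrot
i=4: L=bravo R=bravo -> agree -> bravo
i=5: L=alpha R=alpha -> agree -> alpha
i=6: L=echo R=echo -> agree -> echo
i=7: L=bravo R=bravo -> agree -> bravo
Conflict count: 0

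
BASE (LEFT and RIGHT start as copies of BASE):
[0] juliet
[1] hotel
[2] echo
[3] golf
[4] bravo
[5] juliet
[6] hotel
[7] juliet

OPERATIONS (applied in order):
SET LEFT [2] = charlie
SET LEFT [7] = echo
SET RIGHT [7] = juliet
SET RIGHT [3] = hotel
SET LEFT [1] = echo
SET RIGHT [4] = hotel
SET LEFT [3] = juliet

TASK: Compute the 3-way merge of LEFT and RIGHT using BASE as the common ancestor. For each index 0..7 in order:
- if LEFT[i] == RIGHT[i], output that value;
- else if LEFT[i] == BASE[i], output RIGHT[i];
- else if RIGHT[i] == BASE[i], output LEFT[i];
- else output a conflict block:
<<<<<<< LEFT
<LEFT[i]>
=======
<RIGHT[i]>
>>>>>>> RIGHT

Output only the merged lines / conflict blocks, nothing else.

Final LEFT:  [juliet, echo, charlie, juliet, bravo, juliet, hotel, echo]
Final RIGHT: [juliet, hotel, echo, hotel, hotel, juliet, hotel, juliet]
i=0: L=juliet R=juliet -> agree -> juliet
i=1: L=echo, R=hotel=BASE -> take LEFT -> echo
i=2: L=charlie, R=echo=BASE -> take LEFT -> charlie
i=3: BASE=golf L=juliet R=hotel all differ -> CONFLICT
i=4: L=bravo=BASE, R=hotel -> take RIGHT -> hotel
i=5: L=juliet R=juliet -> agree -> juliet
i=6: L=hotel R=hotel -> agree -> hotel
i=7: L=echo, R=juliet=BASE -> take LEFT -> echo

Answer: juliet
echo
charlie
<<<<<<< LEFT
juliet
=======
hotel
>>>>>>> RIGHT
hotel
juliet
hotel
echo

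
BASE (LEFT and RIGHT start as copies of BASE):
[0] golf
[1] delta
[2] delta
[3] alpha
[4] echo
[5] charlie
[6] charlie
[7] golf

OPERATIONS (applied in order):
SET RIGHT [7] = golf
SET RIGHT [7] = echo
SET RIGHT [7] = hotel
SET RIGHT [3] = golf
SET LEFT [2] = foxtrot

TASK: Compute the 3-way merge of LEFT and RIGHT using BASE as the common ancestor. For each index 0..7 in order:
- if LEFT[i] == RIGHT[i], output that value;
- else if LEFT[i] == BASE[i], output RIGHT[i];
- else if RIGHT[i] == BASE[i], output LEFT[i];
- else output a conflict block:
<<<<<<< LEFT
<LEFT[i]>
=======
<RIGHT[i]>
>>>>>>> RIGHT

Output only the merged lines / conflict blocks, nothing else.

Final LEFT:  [golf, delta, foxtrot, alpha, echo, charlie, charlie, golf]
Final RIGHT: [golf, delta, delta, golf, echo, charlie, charlie, hotel]
i=0: L=golf R=golf -> agree -> golf
i=1: L=delta R=delta -> agree -> delta
i=2: L=foxtrot, R=delta=BASE -> take LEFT -> foxtrot
i=3: L=alpha=BASE, R=golf -> take RIGHT -> golf
i=4: L=echo R=echo -> agree -> echo
i=5: L=charlie R=charlie -> agree -> charlie
i=6: L=charlie R=charlie -> agree -> charlie
i=7: L=golf=BASE, R=hotel -> take RIGHT -> hotel

Answer: golf
delta
foxtrot
golf
echo
charlie
charlie
hotel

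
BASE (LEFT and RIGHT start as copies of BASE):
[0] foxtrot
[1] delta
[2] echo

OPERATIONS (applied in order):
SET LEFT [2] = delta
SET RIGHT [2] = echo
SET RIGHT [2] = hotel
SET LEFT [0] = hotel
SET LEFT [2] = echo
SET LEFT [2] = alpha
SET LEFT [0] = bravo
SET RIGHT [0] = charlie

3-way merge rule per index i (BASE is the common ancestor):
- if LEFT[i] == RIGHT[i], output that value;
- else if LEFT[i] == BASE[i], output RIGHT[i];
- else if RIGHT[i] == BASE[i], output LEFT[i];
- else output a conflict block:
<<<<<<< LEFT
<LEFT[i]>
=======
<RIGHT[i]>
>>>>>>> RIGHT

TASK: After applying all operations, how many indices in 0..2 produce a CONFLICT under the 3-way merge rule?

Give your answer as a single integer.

Answer: 2

Derivation:
Final LEFT:  [bravo, delta, alpha]
Final RIGHT: [charlie, delta, hotel]
i=0: BASE=foxtrot L=bravo R=charlie all differ -> CONFLICT
i=1: L=delta R=delta -> agree -> delta
i=2: BASE=echo L=alpha R=hotel all differ -> CONFLICT
Conflict count: 2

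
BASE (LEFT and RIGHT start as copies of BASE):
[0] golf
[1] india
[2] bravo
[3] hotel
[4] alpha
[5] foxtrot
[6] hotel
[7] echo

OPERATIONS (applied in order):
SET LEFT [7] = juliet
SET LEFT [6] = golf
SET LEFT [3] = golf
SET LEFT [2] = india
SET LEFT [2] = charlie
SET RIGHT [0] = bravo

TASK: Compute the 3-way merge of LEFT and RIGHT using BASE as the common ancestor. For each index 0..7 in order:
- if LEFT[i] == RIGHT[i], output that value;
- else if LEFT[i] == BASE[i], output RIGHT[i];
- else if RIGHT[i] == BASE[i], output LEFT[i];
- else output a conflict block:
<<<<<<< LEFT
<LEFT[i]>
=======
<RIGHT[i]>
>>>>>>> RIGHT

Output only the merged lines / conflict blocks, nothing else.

Final LEFT:  [golf, india, charlie, golf, alpha, foxtrot, golf, juliet]
Final RIGHT: [bravo, india, bravo, hotel, alpha, foxtrot, hotel, echo]
i=0: L=golf=BASE, R=bravo -> take RIGHT -> bravo
i=1: L=india R=india -> agree -> india
i=2: L=charlie, R=bravo=BASE -> take LEFT -> charlie
i=3: L=golf, R=hotel=BASE -> take LEFT -> golf
i=4: L=alpha R=alpha -> agree -> alpha
i=5: L=foxtrot R=foxtrot -> agree -> foxtrot
i=6: L=golf, R=hotel=BASE -> take LEFT -> golf
i=7: L=juliet, R=echo=BASE -> take LEFT -> juliet

Answer: bravo
india
charlie
golf
alpha
foxtrot
golf
juliet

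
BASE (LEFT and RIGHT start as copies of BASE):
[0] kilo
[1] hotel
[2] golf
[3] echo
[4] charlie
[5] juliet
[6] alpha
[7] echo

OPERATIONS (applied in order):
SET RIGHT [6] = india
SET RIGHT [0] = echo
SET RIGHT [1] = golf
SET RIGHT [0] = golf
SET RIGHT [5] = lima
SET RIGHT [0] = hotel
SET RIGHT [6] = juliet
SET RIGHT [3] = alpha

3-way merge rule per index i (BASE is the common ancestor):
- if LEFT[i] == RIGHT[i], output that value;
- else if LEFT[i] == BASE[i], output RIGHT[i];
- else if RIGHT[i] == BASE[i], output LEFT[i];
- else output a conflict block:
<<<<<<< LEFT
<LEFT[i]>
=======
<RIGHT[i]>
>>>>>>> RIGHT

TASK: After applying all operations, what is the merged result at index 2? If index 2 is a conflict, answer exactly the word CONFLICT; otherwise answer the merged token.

Answer: golf

Derivation:
Final LEFT:  [kilo, hotel, golf, echo, charlie, juliet, alpha, echo]
Final RIGHT: [hotel, golf, golf, alpha, charlie, lima, juliet, echo]
i=0: L=kilo=BASE, R=hotel -> take RIGHT -> hotel
i=1: L=hotel=BASE, R=golf -> take RIGHT -> golf
i=2: L=golf R=golf -> agree -> golf
i=3: L=echo=BASE, R=alpha -> take RIGHT -> alpha
i=4: L=charlie R=charlie -> agree -> charlie
i=5: L=juliet=BASE, R=lima -> take RIGHT -> lima
i=6: L=alpha=BASE, R=juliet -> take RIGHT -> juliet
i=7: L=echo R=echo -> agree -> echo
Index 2 -> golf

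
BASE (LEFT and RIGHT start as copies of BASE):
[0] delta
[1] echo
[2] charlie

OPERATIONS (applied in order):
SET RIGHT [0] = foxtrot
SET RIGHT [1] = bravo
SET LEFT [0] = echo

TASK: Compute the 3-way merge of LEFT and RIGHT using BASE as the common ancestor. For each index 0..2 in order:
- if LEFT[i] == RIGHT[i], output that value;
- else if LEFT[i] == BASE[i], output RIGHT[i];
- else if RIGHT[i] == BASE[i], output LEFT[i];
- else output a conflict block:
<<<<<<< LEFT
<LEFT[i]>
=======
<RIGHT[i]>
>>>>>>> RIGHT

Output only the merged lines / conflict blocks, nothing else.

Final LEFT:  [echo, echo, charlie]
Final RIGHT: [foxtrot, bravo, charlie]
i=0: BASE=delta L=echo R=foxtrot all differ -> CONFLICT
i=1: L=echo=BASE, R=bravo -> take RIGHT -> bravo
i=2: L=charlie R=charlie -> agree -> charlie

Answer: <<<<<<< LEFT
echo
=======
foxtrot
>>>>>>> RIGHT
bravo
charlie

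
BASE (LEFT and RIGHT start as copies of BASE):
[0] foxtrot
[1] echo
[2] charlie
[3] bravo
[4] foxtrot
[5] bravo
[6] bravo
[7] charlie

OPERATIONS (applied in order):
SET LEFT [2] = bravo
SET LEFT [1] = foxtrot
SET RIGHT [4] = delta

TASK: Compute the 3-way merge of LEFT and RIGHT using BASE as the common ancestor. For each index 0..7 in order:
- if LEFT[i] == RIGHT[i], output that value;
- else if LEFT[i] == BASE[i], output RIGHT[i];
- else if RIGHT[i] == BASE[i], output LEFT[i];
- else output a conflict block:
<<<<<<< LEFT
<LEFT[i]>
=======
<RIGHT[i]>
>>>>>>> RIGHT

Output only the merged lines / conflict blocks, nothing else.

Answer: foxtrot
foxtrot
bravo
bravo
delta
bravo
bravo
charlie

Derivation:
Final LEFT:  [foxtrot, foxtrot, bravo, bravo, foxtrot, bravo, bravo, charlie]
Final RIGHT: [foxtrot, echo, charlie, bravo, delta, bravo, bravo, charlie]
i=0: L=foxtrot R=foxtrot -> agree -> foxtrot
i=1: L=foxtrot, R=echo=BASE -> take LEFT -> foxtrot
i=2: L=bravo, R=charlie=BASE -> take LEFT -> bravo
i=3: L=bravo R=bravo -> agree -> bravo
i=4: L=foxtrot=BASE, R=delta -> take RIGHT -> delta
i=5: L=bravo R=bravo -> agree -> bravo
i=6: L=bravo R=bravo -> agree -> bravo
i=7: L=charlie R=charlie -> agree -> charlie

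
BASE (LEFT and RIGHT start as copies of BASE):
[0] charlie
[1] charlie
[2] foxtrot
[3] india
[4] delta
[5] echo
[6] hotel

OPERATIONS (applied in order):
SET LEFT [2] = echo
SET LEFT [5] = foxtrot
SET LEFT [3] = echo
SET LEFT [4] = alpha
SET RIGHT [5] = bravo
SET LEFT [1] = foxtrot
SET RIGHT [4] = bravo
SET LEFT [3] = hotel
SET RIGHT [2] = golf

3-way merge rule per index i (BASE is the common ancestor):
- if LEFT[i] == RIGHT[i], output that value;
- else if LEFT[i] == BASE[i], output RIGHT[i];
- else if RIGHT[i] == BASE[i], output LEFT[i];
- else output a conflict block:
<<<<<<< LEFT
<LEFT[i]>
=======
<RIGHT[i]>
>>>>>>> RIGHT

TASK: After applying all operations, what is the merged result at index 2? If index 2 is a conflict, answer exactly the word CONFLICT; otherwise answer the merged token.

Final LEFT:  [charlie, foxtrot, echo, hotel, alpha, foxtrot, hotel]
Final RIGHT: [charlie, charlie, golf, india, bravo, bravo, hotel]
i=0: L=charlie R=charlie -> agree -> charlie
i=1: L=foxtrot, R=charlie=BASE -> take LEFT -> foxtrot
i=2: BASE=foxtrot L=echo R=golf all differ -> CONFLICT
i=3: L=hotel, R=india=BASE -> take LEFT -> hotel
i=4: BASE=delta L=alpha R=bravo all differ -> CONFLICT
i=5: BASE=echo L=foxtrot R=bravo all differ -> CONFLICT
i=6: L=hotel R=hotel -> agree -> hotel
Index 2 -> CONFLICT

Answer: CONFLICT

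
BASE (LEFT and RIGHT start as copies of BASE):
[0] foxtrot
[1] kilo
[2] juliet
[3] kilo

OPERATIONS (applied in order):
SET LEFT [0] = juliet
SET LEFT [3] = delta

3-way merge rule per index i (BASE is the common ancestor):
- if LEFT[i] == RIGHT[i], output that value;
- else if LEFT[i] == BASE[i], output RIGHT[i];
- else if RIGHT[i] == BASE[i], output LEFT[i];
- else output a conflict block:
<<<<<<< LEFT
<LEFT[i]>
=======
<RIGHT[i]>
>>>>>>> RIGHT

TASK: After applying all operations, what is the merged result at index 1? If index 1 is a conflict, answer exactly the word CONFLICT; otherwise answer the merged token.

Answer: kilo

Derivation:
Final LEFT:  [juliet, kilo, juliet, delta]
Final RIGHT: [foxtrot, kilo, juliet, kilo]
i=0: L=juliet, R=foxtrot=BASE -> take LEFT -> juliet
i=1: L=kilo R=kilo -> agree -> kilo
i=2: L=juliet R=juliet -> agree -> juliet
i=3: L=delta, R=kilo=BASE -> take LEFT -> delta
Index 1 -> kilo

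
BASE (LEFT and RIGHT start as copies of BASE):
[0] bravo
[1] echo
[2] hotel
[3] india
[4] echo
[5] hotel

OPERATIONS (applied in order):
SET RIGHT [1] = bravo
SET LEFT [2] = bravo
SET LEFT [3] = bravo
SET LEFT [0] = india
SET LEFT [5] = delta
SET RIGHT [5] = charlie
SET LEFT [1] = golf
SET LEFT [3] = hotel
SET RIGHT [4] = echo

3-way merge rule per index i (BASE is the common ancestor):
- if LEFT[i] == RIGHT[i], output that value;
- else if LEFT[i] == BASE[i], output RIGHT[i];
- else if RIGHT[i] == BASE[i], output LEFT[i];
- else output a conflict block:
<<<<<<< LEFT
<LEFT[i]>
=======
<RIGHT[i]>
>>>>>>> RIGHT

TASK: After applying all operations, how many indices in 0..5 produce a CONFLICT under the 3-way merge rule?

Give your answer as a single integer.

Final LEFT:  [india, golf, bravo, hotel, echo, delta]
Final RIGHT: [bravo, bravo, hotel, india, echo, charlie]
i=0: L=india, R=bravo=BASE -> take LEFT -> india
i=1: BASE=echo L=golf R=bravo all differ -> CONFLICT
i=2: L=bravo, R=hotel=BASE -> take LEFT -> bravo
i=3: L=hotel, R=india=BASE -> take LEFT -> hotel
i=4: L=echo R=echo -> agree -> echo
i=5: BASE=hotel L=delta R=charlie all differ -> CONFLICT
Conflict count: 2

Answer: 2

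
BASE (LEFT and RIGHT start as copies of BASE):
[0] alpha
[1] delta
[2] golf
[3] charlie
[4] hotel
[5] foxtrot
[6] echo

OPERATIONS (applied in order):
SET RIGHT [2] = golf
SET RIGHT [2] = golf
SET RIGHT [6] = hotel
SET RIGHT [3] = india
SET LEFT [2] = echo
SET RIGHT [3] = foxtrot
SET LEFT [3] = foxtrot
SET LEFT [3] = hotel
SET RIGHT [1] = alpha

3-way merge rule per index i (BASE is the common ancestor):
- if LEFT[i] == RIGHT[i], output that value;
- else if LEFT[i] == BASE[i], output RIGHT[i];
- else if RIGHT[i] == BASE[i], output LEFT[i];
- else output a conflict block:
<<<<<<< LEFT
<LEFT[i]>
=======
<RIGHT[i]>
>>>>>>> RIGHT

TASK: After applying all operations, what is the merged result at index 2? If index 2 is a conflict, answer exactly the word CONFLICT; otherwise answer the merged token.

Final LEFT:  [alpha, delta, echo, hotel, hotel, foxtrot, echo]
Final RIGHT: [alpha, alpha, golf, foxtrot, hotel, foxtrot, hotel]
i=0: L=alpha R=alpha -> agree -> alpha
i=1: L=delta=BASE, R=alpha -> take RIGHT -> alpha
i=2: L=echo, R=golf=BASE -> take LEFT -> echo
i=3: BASE=charlie L=hotel R=foxtrot all differ -> CONFLICT
i=4: L=hotel R=hotel -> agree -> hotel
i=5: L=foxtrot R=foxtrot -> agree -> foxtrot
i=6: L=echo=BASE, R=hotel -> take RIGHT -> hotel
Index 2 -> echo

Answer: echo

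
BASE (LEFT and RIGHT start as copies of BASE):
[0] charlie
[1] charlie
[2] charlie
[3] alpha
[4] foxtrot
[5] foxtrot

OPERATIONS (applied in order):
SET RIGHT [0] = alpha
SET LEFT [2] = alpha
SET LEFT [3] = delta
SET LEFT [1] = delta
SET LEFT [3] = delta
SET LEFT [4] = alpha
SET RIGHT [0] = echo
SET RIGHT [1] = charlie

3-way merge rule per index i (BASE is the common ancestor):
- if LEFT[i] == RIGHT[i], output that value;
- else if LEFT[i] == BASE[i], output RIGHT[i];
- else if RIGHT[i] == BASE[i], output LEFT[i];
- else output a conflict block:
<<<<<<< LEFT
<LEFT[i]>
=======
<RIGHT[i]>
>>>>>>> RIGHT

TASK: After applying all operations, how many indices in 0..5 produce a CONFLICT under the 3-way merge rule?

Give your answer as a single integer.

Final LEFT:  [charlie, delta, alpha, delta, alpha, foxtrot]
Final RIGHT: [echo, charlie, charlie, alpha, foxtrot, foxtrot]
i=0: L=charlie=BASE, R=echo -> take RIGHT -> echo
i=1: L=delta, R=charlie=BASE -> take LEFT -> delta
i=2: L=alpha, R=charlie=BASE -> take LEFT -> alpha
i=3: L=delta, R=alpha=BASE -> take LEFT -> delta
i=4: L=alpha, R=foxtrot=BASE -> take LEFT -> alpha
i=5: L=foxtrot R=foxtrot -> agree -> foxtrot
Conflict count: 0

Answer: 0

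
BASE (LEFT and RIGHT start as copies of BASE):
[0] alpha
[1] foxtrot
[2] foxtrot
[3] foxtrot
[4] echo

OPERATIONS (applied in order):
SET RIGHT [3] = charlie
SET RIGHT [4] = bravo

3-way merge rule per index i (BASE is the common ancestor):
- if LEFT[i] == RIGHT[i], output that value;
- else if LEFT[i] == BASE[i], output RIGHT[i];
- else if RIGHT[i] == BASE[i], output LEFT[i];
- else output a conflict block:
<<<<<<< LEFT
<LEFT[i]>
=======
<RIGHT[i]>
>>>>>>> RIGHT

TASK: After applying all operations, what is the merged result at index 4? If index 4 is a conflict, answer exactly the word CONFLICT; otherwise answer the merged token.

Answer: bravo

Derivation:
Final LEFT:  [alpha, foxtrot, foxtrot, foxtrot, echo]
Final RIGHT: [alpha, foxtrot, foxtrot, charlie, bravo]
i=0: L=alpha R=alpha -> agree -> alpha
i=1: L=foxtrot R=foxtrot -> agree -> foxtrot
i=2: L=foxtrot R=foxtrot -> agree -> foxtrot
i=3: L=foxtrot=BASE, R=charlie -> take RIGHT -> charlie
i=4: L=echo=BASE, R=bravo -> take RIGHT -> bravo
Index 4 -> bravo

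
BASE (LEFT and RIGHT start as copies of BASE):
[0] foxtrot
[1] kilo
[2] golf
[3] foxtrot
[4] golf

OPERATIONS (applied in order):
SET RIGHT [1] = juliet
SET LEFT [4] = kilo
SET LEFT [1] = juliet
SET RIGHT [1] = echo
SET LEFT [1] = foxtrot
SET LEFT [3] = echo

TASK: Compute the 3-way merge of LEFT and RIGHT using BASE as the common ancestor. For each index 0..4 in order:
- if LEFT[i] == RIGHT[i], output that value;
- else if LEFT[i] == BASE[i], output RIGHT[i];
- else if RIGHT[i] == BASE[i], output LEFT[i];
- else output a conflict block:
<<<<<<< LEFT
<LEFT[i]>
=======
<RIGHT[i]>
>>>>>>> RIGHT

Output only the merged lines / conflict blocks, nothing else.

Final LEFT:  [foxtrot, foxtrot, golf, echo, kilo]
Final RIGHT: [foxtrot, echo, golf, foxtrot, golf]
i=0: L=foxtrot R=foxtrot -> agree -> foxtrot
i=1: BASE=kilo L=foxtrot R=echo all differ -> CONFLICT
i=2: L=golf R=golf -> agree -> golf
i=3: L=echo, R=foxtrot=BASE -> take LEFT -> echo
i=4: L=kilo, R=golf=BASE -> take LEFT -> kilo

Answer: foxtrot
<<<<<<< LEFT
foxtrot
=======
echo
>>>>>>> RIGHT
golf
echo
kilo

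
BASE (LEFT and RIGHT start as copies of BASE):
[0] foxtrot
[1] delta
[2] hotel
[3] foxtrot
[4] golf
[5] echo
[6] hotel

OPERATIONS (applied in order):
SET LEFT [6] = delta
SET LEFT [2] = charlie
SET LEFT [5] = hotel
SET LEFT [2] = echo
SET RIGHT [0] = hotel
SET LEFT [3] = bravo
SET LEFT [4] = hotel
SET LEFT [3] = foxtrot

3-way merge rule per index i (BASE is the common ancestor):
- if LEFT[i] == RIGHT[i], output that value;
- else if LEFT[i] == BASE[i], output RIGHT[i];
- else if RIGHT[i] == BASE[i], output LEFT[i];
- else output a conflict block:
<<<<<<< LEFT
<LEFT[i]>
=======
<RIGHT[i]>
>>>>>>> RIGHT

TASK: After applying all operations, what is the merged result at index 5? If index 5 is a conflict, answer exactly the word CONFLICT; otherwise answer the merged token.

Answer: hotel

Derivation:
Final LEFT:  [foxtrot, delta, echo, foxtrot, hotel, hotel, delta]
Final RIGHT: [hotel, delta, hotel, foxtrot, golf, echo, hotel]
i=0: L=foxtrot=BASE, R=hotel -> take RIGHT -> hotel
i=1: L=delta R=delta -> agree -> delta
i=2: L=echo, R=hotel=BASE -> take LEFT -> echo
i=3: L=foxtrot R=foxtrot -> agree -> foxtrot
i=4: L=hotel, R=golf=BASE -> take LEFT -> hotel
i=5: L=hotel, R=echo=BASE -> take LEFT -> hotel
i=6: L=delta, R=hotel=BASE -> take LEFT -> delta
Index 5 -> hotel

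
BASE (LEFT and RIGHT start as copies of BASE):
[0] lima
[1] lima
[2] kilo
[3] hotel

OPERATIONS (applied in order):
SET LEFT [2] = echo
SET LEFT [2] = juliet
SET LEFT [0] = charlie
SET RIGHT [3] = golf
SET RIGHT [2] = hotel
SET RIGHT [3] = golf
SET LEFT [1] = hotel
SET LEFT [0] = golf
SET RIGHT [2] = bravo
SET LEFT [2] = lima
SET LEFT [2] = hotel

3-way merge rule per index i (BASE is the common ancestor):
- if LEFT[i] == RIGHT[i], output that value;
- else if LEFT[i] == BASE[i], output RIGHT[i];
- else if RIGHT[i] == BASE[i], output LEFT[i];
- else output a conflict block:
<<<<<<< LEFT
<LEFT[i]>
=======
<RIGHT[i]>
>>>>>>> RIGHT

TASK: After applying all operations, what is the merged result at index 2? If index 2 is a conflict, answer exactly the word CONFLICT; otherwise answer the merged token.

Final LEFT:  [golf, hotel, hotel, hotel]
Final RIGHT: [lima, lima, bravo, golf]
i=0: L=golf, R=lima=BASE -> take LEFT -> golf
i=1: L=hotel, R=lima=BASE -> take LEFT -> hotel
i=2: BASE=kilo L=hotel R=bravo all differ -> CONFLICT
i=3: L=hotel=BASE, R=golf -> take RIGHT -> golf
Index 2 -> CONFLICT

Answer: CONFLICT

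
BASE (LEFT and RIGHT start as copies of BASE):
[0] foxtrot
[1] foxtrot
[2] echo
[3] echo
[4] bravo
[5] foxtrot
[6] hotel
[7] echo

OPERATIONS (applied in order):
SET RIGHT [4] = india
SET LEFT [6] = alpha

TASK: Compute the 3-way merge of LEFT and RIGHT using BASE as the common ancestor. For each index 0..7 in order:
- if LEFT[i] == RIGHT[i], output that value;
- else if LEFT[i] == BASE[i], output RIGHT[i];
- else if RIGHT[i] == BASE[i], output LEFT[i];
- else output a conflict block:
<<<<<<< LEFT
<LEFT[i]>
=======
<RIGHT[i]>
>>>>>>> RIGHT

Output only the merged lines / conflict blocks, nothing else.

Answer: foxtrot
foxtrot
echo
echo
india
foxtrot
alpha
echo

Derivation:
Final LEFT:  [foxtrot, foxtrot, echo, echo, bravo, foxtrot, alpha, echo]
Final RIGHT: [foxtrot, foxtrot, echo, echo, india, foxtrot, hotel, echo]
i=0: L=foxtrot R=foxtrot -> agree -> foxtrot
i=1: L=foxtrot R=foxtrot -> agree -> foxtrot
i=2: L=echo R=echo -> agree -> echo
i=3: L=echo R=echo -> agree -> echo
i=4: L=bravo=BASE, R=india -> take RIGHT -> india
i=5: L=foxtrot R=foxtrot -> agree -> foxtrot
i=6: L=alpha, R=hotel=BASE -> take LEFT -> alpha
i=7: L=echo R=echo -> agree -> echo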